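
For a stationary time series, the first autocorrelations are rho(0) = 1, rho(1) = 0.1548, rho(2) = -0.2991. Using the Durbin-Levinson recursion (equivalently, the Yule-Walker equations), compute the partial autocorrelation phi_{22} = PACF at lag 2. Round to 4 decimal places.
\phi_{22} = -0.3310

The PACF at lag k is phi_{kk}, the last component of the solution
to the Yule-Walker system G_k phi = r_k where
  (G_k)_{ij} = rho(|i - j|), (r_k)_i = rho(i), i,j = 1..k.
Equivalently, Durbin-Levinson gives phi_{kk} iteratively:
  phi_{11} = rho(1)
  phi_{kk} = [rho(k) - sum_{j=1..k-1} phi_{k-1,j} rho(k-j)]
            / [1 - sum_{j=1..k-1} phi_{k-1,j} rho(j)],
  phi_{k,j} = phi_{k-1,j} - phi_{kk} phi_{k-1,k-j},  j = 1..k-1.
Step k = 1:
  phi_11 = rho(1) = 0.1548.
Step k = 2:
  phi_22 = [rho(2) - phi_11 rho(1)] / [1 - phi_11 rho(1)] = [-0.2991 - (0.1548)(0.1548)] / [1 - (0.1548)(0.1548)]
         = -0.32306304 / 0.97603696 = -0.331.
Therefore phi_{22} = -0.3310.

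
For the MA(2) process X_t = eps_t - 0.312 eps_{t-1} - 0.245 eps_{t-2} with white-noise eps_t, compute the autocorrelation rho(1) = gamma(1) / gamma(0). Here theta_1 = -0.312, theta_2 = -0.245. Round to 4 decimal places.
\rho(1) = -0.2035

For an MA(q) process with theta_0 = 1, the autocovariance is
  gamma(k) = sigma^2 * sum_{i=0..q-k} theta_i * theta_{i+k},
and rho(k) = gamma(k) / gamma(0). Sigma^2 cancels.
  numerator   = (1)*(-0.312) + (-0.312)*(-0.245) = -0.23556.
  denominator = (1)^2 + (-0.312)^2 + (-0.245)^2 = 1.157369.
  rho(1) = -0.23556 / 1.157369 = -0.2035.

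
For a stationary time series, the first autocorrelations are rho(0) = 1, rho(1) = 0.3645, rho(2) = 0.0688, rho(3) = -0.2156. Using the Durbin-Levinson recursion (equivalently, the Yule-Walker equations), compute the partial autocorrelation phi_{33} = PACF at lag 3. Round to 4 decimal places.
\phi_{33} = -0.2500

The PACF at lag k is phi_{kk}, the last component of the solution
to the Yule-Walker system G_k phi = r_k where
  (G_k)_{ij} = rho(|i - j|), (r_k)_i = rho(i), i,j = 1..k.
Equivalently, Durbin-Levinson gives phi_{kk} iteratively:
  phi_{11} = rho(1)
  phi_{kk} = [rho(k) - sum_{j=1..k-1} phi_{k-1,j} rho(k-j)]
            / [1 - sum_{j=1..k-1} phi_{k-1,j} rho(j)],
  phi_{k,j} = phi_{k-1,j} - phi_{kk} phi_{k-1,k-j},  j = 1..k-1.
Step k = 1:
  phi_11 = rho(1) = 0.3645.
Step k = 2:
  phi_22 = [rho(2) - phi_11 rho(1)] / [1 - phi_11 rho(1)] = [0.0688 - (0.3645)(0.3645)] / [1 - (0.3645)(0.3645)]
         = -0.06406025 / 0.86713975 = -0.073875.
  Update: phi_21 = phi_11 - phi_22 phi_11 = 0.3645 - (-0.073875)(0.3645) = 0.391428.
Step k = 3:
  phi_33 = [rho(3) - phi_21 rho(2) - phi_22 rho(1)] / [1 - phi_21 rho(1) - phi_22 rho(2)]
    numerator   = -0.2156 - (0.391428)(0.0688) - (-0.073875)(0.3645) = -0.21560265
    denominator = 1 - (0.391428)(0.3645) - (-0.073875)(0.0688) = 0.86240728
  phi_33 = -0.21560265 / 0.86240728 = -0.25.
Therefore phi_{33} = -0.2500.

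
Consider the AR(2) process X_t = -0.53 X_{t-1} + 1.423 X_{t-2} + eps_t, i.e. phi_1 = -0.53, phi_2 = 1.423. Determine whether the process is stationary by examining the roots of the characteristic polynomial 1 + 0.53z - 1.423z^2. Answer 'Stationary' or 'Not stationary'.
\text{Not stationary}

The AR(p) characteristic polynomial is P(z) = 1 + 0.53z - 1.423z^2.
Stationarity requires all roots to lie outside the unit circle, i.e. |z| > 1 for every root.
Set 1 + (0.53) z + (-1.423) z^2 = 0, i.e. a z^2 + b z + c = 0 with a = -1.423, b = 0.53, c = 1.
Discriminant D = b^2 - 4ac = (0.53)^2 - 4*(-1.423)*1 = 0.2809 - (-5.692) = 5.9729.
D >= 0, so the roots are real: z = (-b +/- sqrt(D)) / (2a) = (-0.53 +/- 2.443952) / (-2.846).
  z_1 = (-0.53 + 2.443952) / (-2.846) = -0.6725,   |z_1| = 0.6725.
  z_2 = (-0.53 - 2.443952) / (-2.846) = 1.045,   |z_2| = 1.045.
Moduli of all roots: 0.6725, 1.0450.
All moduli strictly greater than 1? No.
Verdict: Not stationary.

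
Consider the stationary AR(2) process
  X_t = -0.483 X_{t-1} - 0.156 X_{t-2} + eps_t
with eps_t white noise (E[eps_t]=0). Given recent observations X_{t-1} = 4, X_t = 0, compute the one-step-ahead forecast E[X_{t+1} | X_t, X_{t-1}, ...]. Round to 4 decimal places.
E[X_{t+1} \mid \mathcal F_t] = -0.6240

For an AR(p) model X_t = c + sum_i phi_i X_{t-i} + eps_t, the
one-step-ahead conditional mean is
  E[X_{t+1} | X_t, ...] = c + sum_i phi_i X_{t+1-i}.
Substitute known values:
  E[X_{t+1} | ...] = (-0.483) * (0) + (-0.156) * (4)
                   = -0.6240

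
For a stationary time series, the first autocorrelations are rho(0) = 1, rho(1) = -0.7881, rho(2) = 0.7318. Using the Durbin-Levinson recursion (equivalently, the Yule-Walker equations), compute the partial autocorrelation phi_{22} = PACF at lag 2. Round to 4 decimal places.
\phi_{22} = 0.2922

The PACF at lag k is phi_{kk}, the last component of the solution
to the Yule-Walker system G_k phi = r_k where
  (G_k)_{ij} = rho(|i - j|), (r_k)_i = rho(i), i,j = 1..k.
Equivalently, Durbin-Levinson gives phi_{kk} iteratively:
  phi_{11} = rho(1)
  phi_{kk} = [rho(k) - sum_{j=1..k-1} phi_{k-1,j} rho(k-j)]
            / [1 - sum_{j=1..k-1} phi_{k-1,j} rho(j)],
  phi_{k,j} = phi_{k-1,j} - phi_{kk} phi_{k-1,k-j},  j = 1..k-1.
Step k = 1:
  phi_11 = rho(1) = -0.7881.
Step k = 2:
  phi_22 = [rho(2) - phi_11 rho(1)] / [1 - phi_11 rho(1)] = [0.7318 - (-0.7881)(-0.7881)] / [1 - (-0.7881)(-0.7881)]
         = 0.11069839 / 0.37889839 = 0.2922.
Therefore phi_{22} = 0.2922.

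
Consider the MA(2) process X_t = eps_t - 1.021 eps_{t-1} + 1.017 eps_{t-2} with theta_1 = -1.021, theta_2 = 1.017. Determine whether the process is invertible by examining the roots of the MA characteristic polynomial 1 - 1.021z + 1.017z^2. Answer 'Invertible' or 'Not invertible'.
\text{Not invertible}

The MA(q) characteristic polynomial is P(z) = 1 - 1.021z + 1.017z^2.
Invertibility requires all roots to lie outside the unit circle, i.e. |z| > 1 for every root.
Set 1 + (-1.021) z + (1.017) z^2 = 0, i.e. a z^2 + b z + c = 0 with a = 1.017, b = -1.021, c = 1.
Discriminant D = b^2 - 4ac = (-1.021)^2 - 4*(1.017)*1 = 1.042441 - (4.068) = -3.025559.
D < 0, so the roots are the complex-conjugate pair z = (-b +/- i sqrt(-D)) / (2a) = 0.502 +/- 0.8552i.
For a conjugate pair |z|^2 = z * conj(z) = (product of roots) = c/a = 1/(1.017) = 0.983284, so |z| = sqrt(0.983284) = 0.9916 for both roots.
Moduli of all roots: 0.9916, 0.9916.
All moduli strictly greater than 1? No.
Verdict: Not invertible.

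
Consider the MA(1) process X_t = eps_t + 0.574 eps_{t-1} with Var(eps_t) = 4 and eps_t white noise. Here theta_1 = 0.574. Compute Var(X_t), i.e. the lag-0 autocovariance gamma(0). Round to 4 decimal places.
\gamma(0) = 5.3179

For an MA(q) process X_t = eps_t + sum_i theta_i eps_{t-i} with
Var(eps_t) = sigma^2, the variance is
  gamma(0) = sigma^2 * (1 + sum_i theta_i^2).
  sum_i theta_i^2 = (0.574)^2 = 0.329476.
  gamma(0) = 4 * (1 + 0.329476) = 4 * 1.329476 = 5.317904, which rounds to 5.3179.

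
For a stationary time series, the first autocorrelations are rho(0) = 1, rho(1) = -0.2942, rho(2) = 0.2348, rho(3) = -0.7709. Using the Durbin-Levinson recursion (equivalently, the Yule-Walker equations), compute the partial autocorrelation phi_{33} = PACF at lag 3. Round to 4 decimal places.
\phi_{33} = -0.7480

The PACF at lag k is phi_{kk}, the last component of the solution
to the Yule-Walker system G_k phi = r_k where
  (G_k)_{ij} = rho(|i - j|), (r_k)_i = rho(i), i,j = 1..k.
Equivalently, Durbin-Levinson gives phi_{kk} iteratively:
  phi_{11} = rho(1)
  phi_{kk} = [rho(k) - sum_{j=1..k-1} phi_{k-1,j} rho(k-j)]
            / [1 - sum_{j=1..k-1} phi_{k-1,j} rho(j)],
  phi_{k,j} = phi_{k-1,j} - phi_{kk} phi_{k-1,k-j},  j = 1..k-1.
Step k = 1:
  phi_11 = rho(1) = -0.2942.
Step k = 2:
  phi_22 = [rho(2) - phi_11 rho(1)] / [1 - phi_11 rho(1)] = [0.2348 - (-0.2942)(-0.2942)] / [1 - (-0.2942)(-0.2942)]
         = 0.14824636 / 0.91344636 = 0.162293.
  Update: phi_21 = phi_11 - phi_22 phi_11 = -0.2942 - (0.162293)(-0.2942) = -0.246453.
Step k = 3:
  phi_33 = [rho(3) - phi_21 rho(2) - phi_22 rho(1)] / [1 - phi_21 rho(1) - phi_22 rho(2)]
    numerator   = -0.7709 - (-0.246453)(0.2348) - (0.162293)(-0.2942) = -0.66528604
    denominator = 1 - (-0.246453)(-0.2942) - (0.162293)(0.2348) = 0.88938695
  phi_33 = -0.66528604 / 0.88938695 = -0.748.
Therefore phi_{33} = -0.7480.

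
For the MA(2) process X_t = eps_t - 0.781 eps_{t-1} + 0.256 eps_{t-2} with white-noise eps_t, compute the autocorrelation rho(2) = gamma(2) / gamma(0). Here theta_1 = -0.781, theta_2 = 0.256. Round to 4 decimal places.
\rho(2) = 0.1528

For an MA(q) process with theta_0 = 1, the autocovariance is
  gamma(k) = sigma^2 * sum_{i=0..q-k} theta_i * theta_{i+k},
and rho(k) = gamma(k) / gamma(0). Sigma^2 cancels.
  numerator   = (1)*(0.256) = 0.256.
  denominator = (1)^2 + (-0.781)^2 + (0.256)^2 = 1.675497.
  rho(2) = 0.256 / 1.675497 = 0.1528.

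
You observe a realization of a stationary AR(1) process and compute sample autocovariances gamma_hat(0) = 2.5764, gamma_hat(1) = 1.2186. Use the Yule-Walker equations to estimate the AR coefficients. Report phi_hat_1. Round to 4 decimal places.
\hat\phi_{1} = 0.4730

The Yule-Walker equations for an AR(p) process read, in matrix form,
  Gamma_p phi = r_p,   with   (Gamma_p)_{ij} = gamma(|i - j|),
                       (r_p)_i = gamma(i),   i,j = 1..p.
Substitute the sample gammas (Toeplitz matrix and right-hand side of size 1):
  Gamma_p = [[2.5764]]
  r_p     = [1.2186]
With p = 1 this is the single equation gamma(0) phi_1 = gamma(1):
  phi_hat_1 = gamma(1) / gamma(0) = 1.2186 / 2.5764 = 0.4730.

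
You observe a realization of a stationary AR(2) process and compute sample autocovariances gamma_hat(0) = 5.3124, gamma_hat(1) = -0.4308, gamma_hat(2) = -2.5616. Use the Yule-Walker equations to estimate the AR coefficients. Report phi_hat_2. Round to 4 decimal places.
\hat\phi_{2} = -0.4920

The Yule-Walker equations for an AR(p) process read, in matrix form,
  Gamma_p phi = r_p,   with   (Gamma_p)_{ij} = gamma(|i - j|),
                       (r_p)_i = gamma(i),   i,j = 1..p.
Substitute the sample gammas (Toeplitz matrix and right-hand side of size 2):
  Gamma_p = [[5.3124, -0.4308], [-0.4308, 5.3124]]
  r_p     = [-0.4308, -2.5616]
Written out:
  5.3124 phi_1 - 0.4308 phi_2 = -0.4308
  -0.4308 phi_1 + 5.3124 phi_2 = -2.5616
Solve by Cramer's rule:
  det = gamma(0)^2 - gamma(1)^2 = (5.3124)^2 - (-0.4308)^2 = 28.22159376 - 0.18558864 = 28.03600512
  phi_hat_1 = [gamma(1) gamma(0) - gamma(1) gamma(2)] / det = [(-0.4308)(5.3124) - (-0.4308)(-2.5616)] / 28.03600512 = -3.3921192 / 28.03600512 = -0.121
  phi_hat_2 = [gamma(0) gamma(2) - gamma(1)^2] / det = [(5.3124)(-2.5616) - (-0.4308)^2] / 28.03600512 = -13.79383248 / 28.03600512 = -0.492
So phi_hat = [-0.1210, -0.4920].
Therefore phi_hat_2 = -0.4920.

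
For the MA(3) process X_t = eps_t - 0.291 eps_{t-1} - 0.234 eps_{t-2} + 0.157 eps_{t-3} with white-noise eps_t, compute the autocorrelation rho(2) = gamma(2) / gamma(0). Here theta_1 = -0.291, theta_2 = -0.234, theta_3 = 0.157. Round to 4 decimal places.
\rho(2) = -0.2403

For an MA(q) process with theta_0 = 1, the autocovariance is
  gamma(k) = sigma^2 * sum_{i=0..q-k} theta_i * theta_{i+k},
and rho(k) = gamma(k) / gamma(0). Sigma^2 cancels.
  numerator   = (1)*(-0.234) + (-0.291)*(0.157) = -0.279687.
  denominator = (1)^2 + (-0.291)^2 + (-0.234)^2 + (0.157)^2 = 1.164086.
  rho(2) = -0.279687 / 1.164086 = -0.2403.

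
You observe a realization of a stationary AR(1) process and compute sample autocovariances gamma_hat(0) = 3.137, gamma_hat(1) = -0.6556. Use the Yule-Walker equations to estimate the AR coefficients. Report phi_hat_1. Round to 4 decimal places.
\hat\phi_{1} = -0.2090

The Yule-Walker equations for an AR(p) process read, in matrix form,
  Gamma_p phi = r_p,   with   (Gamma_p)_{ij} = gamma(|i - j|),
                       (r_p)_i = gamma(i),   i,j = 1..p.
Substitute the sample gammas (Toeplitz matrix and right-hand side of size 1):
  Gamma_p = [[3.137]]
  r_p     = [-0.6556]
With p = 1 this is the single equation gamma(0) phi_1 = gamma(1):
  phi_hat_1 = gamma(1) / gamma(0) = -0.6556 / 3.137 = -0.2090.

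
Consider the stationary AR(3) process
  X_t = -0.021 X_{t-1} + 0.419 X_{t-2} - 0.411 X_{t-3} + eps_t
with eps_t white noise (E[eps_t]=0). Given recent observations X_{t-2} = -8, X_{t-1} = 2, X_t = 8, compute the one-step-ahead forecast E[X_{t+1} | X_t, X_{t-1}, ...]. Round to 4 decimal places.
E[X_{t+1} \mid \mathcal F_t] = 3.9580

For an AR(p) model X_t = c + sum_i phi_i X_{t-i} + eps_t, the
one-step-ahead conditional mean is
  E[X_{t+1} | X_t, ...] = c + sum_i phi_i X_{t+1-i}.
Substitute known values:
  E[X_{t+1} | ...] = (-0.021) * (8) + (0.419) * (2) + (-0.411) * (-8)
                   = 3.9580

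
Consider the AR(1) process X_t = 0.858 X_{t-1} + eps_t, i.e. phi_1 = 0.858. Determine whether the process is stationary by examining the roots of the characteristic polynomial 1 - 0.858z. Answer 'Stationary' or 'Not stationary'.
\text{Stationary}

The AR(p) characteristic polynomial is P(z) = 1 - 0.858z.
Stationarity requires all roots to lie outside the unit circle, i.e. |z| > 1 for every root.
This is linear in z: 1 + (-0.858) z = 0  =>  z = -1/(-0.858) = 1.165501,  |z| = 1.165501.
Moduli of all roots: 1.1655.
All moduli strictly greater than 1? Yes.
Verdict: Stationary.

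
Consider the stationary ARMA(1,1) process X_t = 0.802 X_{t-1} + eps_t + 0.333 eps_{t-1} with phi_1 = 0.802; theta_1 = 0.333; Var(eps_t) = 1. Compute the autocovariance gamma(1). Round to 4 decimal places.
\gamma(1) = 4.0307

Multiply the model equation by X_{t-k} and take expectations. With theta_0 = psi_0 = 1 and psi_j the MA(infinity) weights, this gives
  gamma(k) - sum_i phi_i gamma(k-i) = c_k,
  c_k = sigma^2 * sum_{j=k..q} theta_j psi_{j-k}   (c_k = 0 for k > q),
using gamma(-m) = gamma(m).
psi-weights needed (psi_j = theta_j + sum_i phi_i psi_{j-i}):
  psi_1 = theta_1 + phi_1 = 0.333 + (0.802) = 1.135
Right-hand sides:
  c_0 = sigma^2 (1 + theta_1 psi_1) = 1 * (1 + (0.333)(1.135)) = 1 * 1.377955 = 1.377955
  c_1 = sigma^2 theta_1 = 1 * (0.333) = 0.333
  c_2 = 0
Equations for k = 0 and k = 1 (AR order 1):
  gamma(0) = phi_1 gamma(1) + c_0
  gamma(1) = phi_1 gamma(0) + c_1
Substituting the second into the first: gamma(0) (1 - phi_1^2) = c_0 + phi_1 c_1, so
  gamma(0) = (c_0 + phi_1 c_1) / (1 - phi_1^2) = (1.377955 + (0.802)(0.333)) / (1 - (0.802)^2) = 1.645021 / 0.356796 = 4.610537.
  gamma(1) = phi_1 gamma(0) + c_1 = (0.802)(4.610537) + (0.333) = 4.03065.
Therefore gamma(1) = 4.0307 (to 4 decimal places).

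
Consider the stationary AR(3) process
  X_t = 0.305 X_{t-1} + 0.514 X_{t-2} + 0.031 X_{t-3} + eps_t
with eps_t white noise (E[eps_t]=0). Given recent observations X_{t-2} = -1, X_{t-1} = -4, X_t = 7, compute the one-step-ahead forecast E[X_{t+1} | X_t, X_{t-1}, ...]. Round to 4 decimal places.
E[X_{t+1} \mid \mathcal F_t] = 0.0480

For an AR(p) model X_t = c + sum_i phi_i X_{t-i} + eps_t, the
one-step-ahead conditional mean is
  E[X_{t+1} | X_t, ...] = c + sum_i phi_i X_{t+1-i}.
Substitute known values:
  E[X_{t+1} | ...] = (0.305) * (7) + (0.514) * (-4) + (0.031) * (-1)
                   = 0.0480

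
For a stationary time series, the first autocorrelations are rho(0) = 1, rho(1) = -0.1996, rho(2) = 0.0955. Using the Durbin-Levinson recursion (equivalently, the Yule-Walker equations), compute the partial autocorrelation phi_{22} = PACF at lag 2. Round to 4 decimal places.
\phi_{22} = 0.0580

The PACF at lag k is phi_{kk}, the last component of the solution
to the Yule-Walker system G_k phi = r_k where
  (G_k)_{ij} = rho(|i - j|), (r_k)_i = rho(i), i,j = 1..k.
Equivalently, Durbin-Levinson gives phi_{kk} iteratively:
  phi_{11} = rho(1)
  phi_{kk} = [rho(k) - sum_{j=1..k-1} phi_{k-1,j} rho(k-j)]
            / [1 - sum_{j=1..k-1} phi_{k-1,j} rho(j)],
  phi_{k,j} = phi_{k-1,j} - phi_{kk} phi_{k-1,k-j},  j = 1..k-1.
Step k = 1:
  phi_11 = rho(1) = -0.1996.
Step k = 2:
  phi_22 = [rho(2) - phi_11 rho(1)] / [1 - phi_11 rho(1)] = [0.0955 - (-0.1996)(-0.1996)] / [1 - (-0.1996)(-0.1996)]
         = 0.05565984 / 0.96015984 = 0.058.
Therefore phi_{22} = 0.0580.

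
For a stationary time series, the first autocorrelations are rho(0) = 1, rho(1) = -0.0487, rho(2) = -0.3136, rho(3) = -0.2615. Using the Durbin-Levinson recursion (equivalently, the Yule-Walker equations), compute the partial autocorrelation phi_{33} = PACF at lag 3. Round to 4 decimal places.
\phi_{33} = -0.3309

The PACF at lag k is phi_{kk}, the last component of the solution
to the Yule-Walker system G_k phi = r_k where
  (G_k)_{ij} = rho(|i - j|), (r_k)_i = rho(i), i,j = 1..k.
Equivalently, Durbin-Levinson gives phi_{kk} iteratively:
  phi_{11} = rho(1)
  phi_{kk} = [rho(k) - sum_{j=1..k-1} phi_{k-1,j} rho(k-j)]
            / [1 - sum_{j=1..k-1} phi_{k-1,j} rho(j)],
  phi_{k,j} = phi_{k-1,j} - phi_{kk} phi_{k-1,k-j},  j = 1..k-1.
Step k = 1:
  phi_11 = rho(1) = -0.0487.
Step k = 2:
  phi_22 = [rho(2) - phi_11 rho(1)] / [1 - phi_11 rho(1)] = [-0.3136 - (-0.0487)(-0.0487)] / [1 - (-0.0487)(-0.0487)]
         = -0.31597169 / 0.99762831 = -0.316723.
  Update: phi_21 = phi_11 - phi_22 phi_11 = -0.0487 - (-0.316723)(-0.0487) = -0.064124.
Step k = 3:
  phi_33 = [rho(3) - phi_21 rho(2) - phi_22 rho(1)] / [1 - phi_21 rho(1) - phi_22 rho(2)]
    numerator   = -0.2615 - (-0.064124)(-0.3136) - (-0.316723)(-0.0487) = -0.29703382
    denominator = 1 - (-0.064124)(-0.0487) - (-0.316723)(-0.3136) = 0.89755285
  phi_33 = -0.29703382 / 0.89755285 = -0.3309.
Therefore phi_{33} = -0.3309.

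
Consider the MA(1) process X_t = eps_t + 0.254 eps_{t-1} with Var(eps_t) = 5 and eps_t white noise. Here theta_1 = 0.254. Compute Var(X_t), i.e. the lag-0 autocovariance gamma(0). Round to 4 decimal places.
\gamma(0) = 5.3226

For an MA(q) process X_t = eps_t + sum_i theta_i eps_{t-i} with
Var(eps_t) = sigma^2, the variance is
  gamma(0) = sigma^2 * (1 + sum_i theta_i^2).
  sum_i theta_i^2 = (0.254)^2 = 0.064516.
  gamma(0) = 5 * (1 + 0.064516) = 5 * 1.064516 = 5.32258, which rounds to 5.3226.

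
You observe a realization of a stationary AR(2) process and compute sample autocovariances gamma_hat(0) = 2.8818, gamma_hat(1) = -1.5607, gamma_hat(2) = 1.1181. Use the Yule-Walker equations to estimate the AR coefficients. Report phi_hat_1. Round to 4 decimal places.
\hat\phi_{1} = -0.4690

The Yule-Walker equations for an AR(p) process read, in matrix form,
  Gamma_p phi = r_p,   with   (Gamma_p)_{ij} = gamma(|i - j|),
                       (r_p)_i = gamma(i),   i,j = 1..p.
Substitute the sample gammas (Toeplitz matrix and right-hand side of size 2):
  Gamma_p = [[2.8818, -1.5607], [-1.5607, 2.8818]]
  r_p     = [-1.5607, 1.1181]
Written out:
  2.8818 phi_1 - 1.5607 phi_2 = -1.5607
  -1.5607 phi_1 + 2.8818 phi_2 = 1.1181
Solve by Cramer's rule:
  det = gamma(0)^2 - gamma(1)^2 = (2.8818)^2 - (-1.5607)^2 = 8.30477124 - 2.43578449 = 5.86898675
  phi_hat_1 = [gamma(1) gamma(0) - gamma(1) gamma(2)] / det = [(-1.5607)(2.8818) - (-1.5607)(1.1181)] / 5.86898675 = -2.75260659 / 5.86898675 = -0.469
  phi_hat_2 = [gamma(0) gamma(2) - gamma(1)^2] / det = [(2.8818)(1.1181) - (-1.5607)^2] / 5.86898675 = 0.78635609 / 5.86898675 = 0.134
So phi_hat = [-0.4690, 0.1340].
Therefore phi_hat_1 = -0.4690.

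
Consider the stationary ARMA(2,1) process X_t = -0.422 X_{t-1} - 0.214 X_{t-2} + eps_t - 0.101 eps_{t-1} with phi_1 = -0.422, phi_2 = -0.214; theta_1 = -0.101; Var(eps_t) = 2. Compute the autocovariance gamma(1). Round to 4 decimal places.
\gamma(1) = -1.0618

Multiply the model equation by X_{t-k} and take expectations. With theta_0 = psi_0 = 1 and psi_j the MA(infinity) weights, this gives
  gamma(k) - sum_i phi_i gamma(k-i) = c_k,
  c_k = sigma^2 * sum_{j=k..q} theta_j psi_{j-k}   (c_k = 0 for k > q),
using gamma(-m) = gamma(m).
psi-weights needed (psi_j = theta_j + sum_i phi_i psi_{j-i}):
  psi_1 = theta_1 + phi_1 = -0.101 + (-0.422) = -0.523
Right-hand sides:
  c_0 = sigma^2 (1 + theta_1 psi_1) = 2 * (1 + (-0.101)(-0.523)) = 2 * 1.052823 = 2.105646
  c_1 = sigma^2 theta_1 = 2 * (-0.101) = -0.202
  c_2 = 0
Equations for k = 0, 1, 2 (AR order 2, c_2 = 0):
  (E0) gamma(0) = phi_1 gamma(1) + phi_2 gamma(2) + c_0
  (E1) gamma(1) = phi_1 gamma(0) + phi_2 gamma(1) + c_1
  (E2) gamma(2) = phi_1 gamma(1) + phi_2 gamma(0)
From (E1): gamma(1) = A gamma(0) + B with
  A = phi_1 / (1 - phi_2) = -0.422 / 1.214 = -0.347611,   B = c_1 / (1 - phi_2) = -0.202 / 1.214 = -0.166392.
Insert (E2) into (E0): gamma(0) (1 - phi_2^2) = phi_1 (1 + phi_2) gamma(1) + c_0.
  phi_1 (1 + phi_2) = (-0.422)(0.786) = -0.331692,   1 - phi_2^2 = 0.954204.
Replace gamma(1) by A gamma(0) + B and collect gamma(0):
  gamma(0) [0.954204 - (-0.331692)(-0.347611)] = (-0.331692)(-0.166392) + 2.105646
  gamma(0) * 0.838904 = 2.160837
  gamma(0) = 2.160837 / 0.838904 = 2.575785.
  gamma(1) = A gamma(0) + B = (-0.347611)(2.575785) + (-0.166392) = -1.061764.
Therefore gamma(1) = -1.0618 (to 4 decimal places).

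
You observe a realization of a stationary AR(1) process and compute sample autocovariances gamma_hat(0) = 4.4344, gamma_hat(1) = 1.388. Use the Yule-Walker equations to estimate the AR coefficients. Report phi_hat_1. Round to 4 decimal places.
\hat\phi_{1} = 0.3130

The Yule-Walker equations for an AR(p) process read, in matrix form,
  Gamma_p phi = r_p,   with   (Gamma_p)_{ij} = gamma(|i - j|),
                       (r_p)_i = gamma(i),   i,j = 1..p.
Substitute the sample gammas (Toeplitz matrix and right-hand side of size 1):
  Gamma_p = [[4.4344]]
  r_p     = [1.388]
With p = 1 this is the single equation gamma(0) phi_1 = gamma(1):
  phi_hat_1 = gamma(1) / gamma(0) = 1.388 / 4.4344 = 0.3130.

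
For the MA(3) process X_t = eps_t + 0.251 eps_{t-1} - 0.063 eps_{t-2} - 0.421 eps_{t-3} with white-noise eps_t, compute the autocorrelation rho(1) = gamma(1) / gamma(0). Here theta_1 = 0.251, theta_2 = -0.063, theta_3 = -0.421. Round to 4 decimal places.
\rho(1) = 0.2103

For an MA(q) process with theta_0 = 1, the autocovariance is
  gamma(k) = sigma^2 * sum_{i=0..q-k} theta_i * theta_{i+k},
and rho(k) = gamma(k) / gamma(0). Sigma^2 cancels.
  numerator   = (1)*(0.251) + (0.251)*(-0.063) + (-0.063)*(-0.421) = 0.26171.
  denominator = (1)^2 + (0.251)^2 + (-0.063)^2 + (-0.421)^2 = 1.244211.
  rho(1) = 0.26171 / 1.244211 = 0.2103.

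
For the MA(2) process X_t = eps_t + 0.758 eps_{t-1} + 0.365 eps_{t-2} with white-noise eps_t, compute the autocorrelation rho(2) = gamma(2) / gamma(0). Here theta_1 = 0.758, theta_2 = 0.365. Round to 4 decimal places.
\rho(2) = 0.2137

For an MA(q) process with theta_0 = 1, the autocovariance is
  gamma(k) = sigma^2 * sum_{i=0..q-k} theta_i * theta_{i+k},
and rho(k) = gamma(k) / gamma(0). Sigma^2 cancels.
  numerator   = (1)*(0.365) = 0.365.
  denominator = (1)^2 + (0.758)^2 + (0.365)^2 = 1.707789.
  rho(2) = 0.365 / 1.707789 = 0.2137.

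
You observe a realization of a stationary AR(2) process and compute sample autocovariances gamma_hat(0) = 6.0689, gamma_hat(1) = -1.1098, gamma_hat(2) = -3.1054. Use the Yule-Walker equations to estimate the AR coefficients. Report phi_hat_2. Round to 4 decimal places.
\hat\phi_{2} = -0.5640

The Yule-Walker equations for an AR(p) process read, in matrix form,
  Gamma_p phi = r_p,   with   (Gamma_p)_{ij} = gamma(|i - j|),
                       (r_p)_i = gamma(i),   i,j = 1..p.
Substitute the sample gammas (Toeplitz matrix and right-hand side of size 2):
  Gamma_p = [[6.0689, -1.1098], [-1.1098, 6.0689]]
  r_p     = [-1.1098, -3.1054]
Written out:
  6.0689 phi_1 - 1.1098 phi_2 = -1.1098
  -1.1098 phi_1 + 6.0689 phi_2 = -3.1054
Solve by Cramer's rule:
  det = gamma(0)^2 - gamma(1)^2 = (6.0689)^2 - (-1.1098)^2 = 36.83154721 - 1.23165604 = 35.59989117
  phi_hat_1 = [gamma(1) gamma(0) - gamma(1) gamma(2)] / det = [(-1.1098)(6.0689) - (-1.1098)(-3.1054)] / 35.59989117 = -10.18163814 / 35.59989117 = -0.286
  phi_hat_2 = [gamma(0) gamma(2) - gamma(1)^2] / det = [(6.0689)(-3.1054) - (-1.1098)^2] / 35.59989117 = -20.0780181 / 35.59989117 = -0.564
So phi_hat = [-0.2860, -0.5640].
Therefore phi_hat_2 = -0.5640.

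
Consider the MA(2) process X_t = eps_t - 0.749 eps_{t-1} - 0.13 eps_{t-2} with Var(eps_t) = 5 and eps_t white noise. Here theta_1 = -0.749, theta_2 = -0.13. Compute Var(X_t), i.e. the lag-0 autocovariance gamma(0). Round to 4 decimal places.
\gamma(0) = 7.8895

For an MA(q) process X_t = eps_t + sum_i theta_i eps_{t-i} with
Var(eps_t) = sigma^2, the variance is
  gamma(0) = sigma^2 * (1 + sum_i theta_i^2).
  sum_i theta_i^2 = (-0.749)^2 + (-0.13)^2 = 0.561001 + 0.0169 = 0.577901.
  gamma(0) = 5 * (1 + 0.577901) = 5 * 1.577901 = 7.889505, which rounds to 7.8895.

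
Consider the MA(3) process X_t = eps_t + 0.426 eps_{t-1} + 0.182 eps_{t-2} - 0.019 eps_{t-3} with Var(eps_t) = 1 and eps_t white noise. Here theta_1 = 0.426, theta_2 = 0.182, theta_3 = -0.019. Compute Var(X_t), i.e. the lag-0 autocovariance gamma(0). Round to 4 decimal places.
\gamma(0) = 1.2150

For an MA(q) process X_t = eps_t + sum_i theta_i eps_{t-i} with
Var(eps_t) = sigma^2, the variance is
  gamma(0) = sigma^2 * (1 + sum_i theta_i^2).
  sum_i theta_i^2 = (0.426)^2 + (0.182)^2 + (-0.019)^2 = 0.181476 + 0.033124 + 0.000361 = 0.214961.
  gamma(0) = 1 * (1 + 0.214961) = 1 * 1.214961 = 1.214961, which rounds to 1.2150.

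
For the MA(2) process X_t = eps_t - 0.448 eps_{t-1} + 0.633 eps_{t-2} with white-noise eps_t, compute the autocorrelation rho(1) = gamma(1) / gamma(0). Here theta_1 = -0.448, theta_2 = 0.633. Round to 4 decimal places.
\rho(1) = -0.4568

For an MA(q) process with theta_0 = 1, the autocovariance is
  gamma(k) = sigma^2 * sum_{i=0..q-k} theta_i * theta_{i+k},
and rho(k) = gamma(k) / gamma(0). Sigma^2 cancels.
  numerator   = (1)*(-0.448) + (-0.448)*(0.633) = -0.731584.
  denominator = (1)^2 + (-0.448)^2 + (0.633)^2 = 1.601393.
  rho(1) = -0.731584 / 1.601393 = -0.4568.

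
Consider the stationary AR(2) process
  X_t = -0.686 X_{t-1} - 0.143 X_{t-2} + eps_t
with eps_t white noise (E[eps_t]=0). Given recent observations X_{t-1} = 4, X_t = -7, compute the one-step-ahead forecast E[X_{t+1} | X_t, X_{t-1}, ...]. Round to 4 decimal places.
E[X_{t+1} \mid \mathcal F_t] = 4.2300

For an AR(p) model X_t = c + sum_i phi_i X_{t-i} + eps_t, the
one-step-ahead conditional mean is
  E[X_{t+1} | X_t, ...] = c + sum_i phi_i X_{t+1-i}.
Substitute known values:
  E[X_{t+1} | ...] = (-0.686) * (-7) + (-0.143) * (4)
                   = 4.2300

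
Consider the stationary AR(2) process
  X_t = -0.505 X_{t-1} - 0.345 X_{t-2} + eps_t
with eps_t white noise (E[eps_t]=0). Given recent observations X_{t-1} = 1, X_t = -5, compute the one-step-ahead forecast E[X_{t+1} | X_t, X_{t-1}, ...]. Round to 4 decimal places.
E[X_{t+1} \mid \mathcal F_t] = 2.1800

For an AR(p) model X_t = c + sum_i phi_i X_{t-i} + eps_t, the
one-step-ahead conditional mean is
  E[X_{t+1} | X_t, ...] = c + sum_i phi_i X_{t+1-i}.
Substitute known values:
  E[X_{t+1} | ...] = (-0.505) * (-5) + (-0.345) * (1)
                   = 2.1800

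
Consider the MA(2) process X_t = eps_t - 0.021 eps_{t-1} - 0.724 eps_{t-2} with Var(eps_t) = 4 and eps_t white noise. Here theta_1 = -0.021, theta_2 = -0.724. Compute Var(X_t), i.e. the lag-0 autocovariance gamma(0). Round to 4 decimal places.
\gamma(0) = 6.0985

For an MA(q) process X_t = eps_t + sum_i theta_i eps_{t-i} with
Var(eps_t) = sigma^2, the variance is
  gamma(0) = sigma^2 * (1 + sum_i theta_i^2).
  sum_i theta_i^2 = (-0.021)^2 + (-0.724)^2 = 0.000441 + 0.524176 = 0.524617.
  gamma(0) = 4 * (1 + 0.524617) = 4 * 1.524617 = 6.098468, which rounds to 6.0985.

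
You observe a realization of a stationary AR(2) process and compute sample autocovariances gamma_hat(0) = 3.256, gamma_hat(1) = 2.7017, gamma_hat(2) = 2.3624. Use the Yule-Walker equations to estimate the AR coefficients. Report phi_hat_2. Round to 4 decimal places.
\hat\phi_{2} = 0.1189

The Yule-Walker equations for an AR(p) process read, in matrix form,
  Gamma_p phi = r_p,   with   (Gamma_p)_{ij} = gamma(|i - j|),
                       (r_p)_i = gamma(i),   i,j = 1..p.
Substitute the sample gammas (Toeplitz matrix and right-hand side of size 2):
  Gamma_p = [[3.256, 2.7017], [2.7017, 3.256]]
  r_p     = [2.7017, 2.3624]
Written out:
  3.256 phi_1 + 2.7017 phi_2 = 2.7017
  2.7017 phi_1 + 3.256 phi_2 = 2.3624
Solve by Cramer's rule:
  det = gamma(0)^2 - gamma(1)^2 = (3.256)^2 - (2.7017)^2 = 10.601536 - 7.29918289 = 3.30235311
  phi_hat_1 = [gamma(1) gamma(0) - gamma(1) gamma(2)] / det = [(2.7017)(3.256) - (2.7017)(2.3624)] / 3.30235311 = 2.41423912 / 3.30235311 = 0.7311
  phi_hat_2 = [gamma(0) gamma(2) - gamma(1)^2] / det = [(3.256)(2.3624) - (2.7017)^2] / 3.30235311 = 0.39279151 / 3.30235311 = 0.1189
So phi_hat = [0.7311, 0.1189].
Therefore phi_hat_2 = 0.1189.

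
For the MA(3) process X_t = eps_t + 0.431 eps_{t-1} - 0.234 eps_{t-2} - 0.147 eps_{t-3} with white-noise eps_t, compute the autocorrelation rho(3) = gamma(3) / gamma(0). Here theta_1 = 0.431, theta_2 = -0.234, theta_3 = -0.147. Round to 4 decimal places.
\rho(3) = -0.1165

For an MA(q) process with theta_0 = 1, the autocovariance is
  gamma(k) = sigma^2 * sum_{i=0..q-k} theta_i * theta_{i+k},
and rho(k) = gamma(k) / gamma(0). Sigma^2 cancels.
  numerator   = (1)*(-0.147) = -0.147.
  denominator = (1)^2 + (0.431)^2 + (-0.234)^2 + (-0.147)^2 = 1.262126.
  rho(3) = -0.147 / 1.262126 = -0.1165.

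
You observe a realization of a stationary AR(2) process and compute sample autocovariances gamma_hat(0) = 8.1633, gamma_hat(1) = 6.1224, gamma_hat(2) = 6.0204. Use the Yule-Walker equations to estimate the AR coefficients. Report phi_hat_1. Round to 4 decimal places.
\hat\phi_{1} = 0.4500

The Yule-Walker equations for an AR(p) process read, in matrix form,
  Gamma_p phi = r_p,   with   (Gamma_p)_{ij} = gamma(|i - j|),
                       (r_p)_i = gamma(i),   i,j = 1..p.
Substitute the sample gammas (Toeplitz matrix and right-hand side of size 2):
  Gamma_p = [[8.1633, 6.1224], [6.1224, 8.1633]]
  r_p     = [6.1224, 6.0204]
Written out:
  8.1633 phi_1 + 6.1224 phi_2 = 6.1224
  6.1224 phi_1 + 8.1633 phi_2 = 6.0204
Solve by Cramer's rule:
  det = gamma(0)^2 - gamma(1)^2 = (8.1633)^2 - (6.1224)^2 = 66.63946689 - 37.48378176 = 29.15568513
  phi_hat_1 = [gamma(1) gamma(0) - gamma(1) gamma(2)] / det = [(6.1224)(8.1633) - (6.1224)(6.0204)] / 29.15568513 = 13.11969096 / 29.15568513 = 0.45
  phi_hat_2 = [gamma(0) gamma(2) - gamma(1)^2] / det = [(8.1633)(6.0204) - (6.1224)^2] / 29.15568513 = 11.66254956 / 29.15568513 = 0.4
So phi_hat = [0.4500, 0.4000].
Therefore phi_hat_1 = 0.4500.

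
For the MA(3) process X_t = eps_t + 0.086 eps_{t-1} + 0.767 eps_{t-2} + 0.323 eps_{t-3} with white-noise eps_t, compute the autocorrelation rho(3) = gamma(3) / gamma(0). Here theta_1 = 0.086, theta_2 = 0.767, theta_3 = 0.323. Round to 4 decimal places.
\rho(3) = 0.1900

For an MA(q) process with theta_0 = 1, the autocovariance is
  gamma(k) = sigma^2 * sum_{i=0..q-k} theta_i * theta_{i+k},
and rho(k) = gamma(k) / gamma(0). Sigma^2 cancels.
  numerator   = (1)*(0.323) = 0.323.
  denominator = (1)^2 + (0.086)^2 + (0.767)^2 + (0.323)^2 = 1.700014.
  rho(3) = 0.323 / 1.700014 = 0.1900.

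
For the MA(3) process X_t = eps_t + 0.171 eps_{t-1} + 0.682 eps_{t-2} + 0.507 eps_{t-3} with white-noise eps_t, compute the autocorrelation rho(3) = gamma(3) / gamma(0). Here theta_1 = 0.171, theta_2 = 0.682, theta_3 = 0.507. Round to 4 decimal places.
\rho(3) = 0.2895

For an MA(q) process with theta_0 = 1, the autocovariance is
  gamma(k) = sigma^2 * sum_{i=0..q-k} theta_i * theta_{i+k},
and rho(k) = gamma(k) / gamma(0). Sigma^2 cancels.
  numerator   = (1)*(0.507) = 0.507.
  denominator = (1)^2 + (0.171)^2 + (0.682)^2 + (0.507)^2 = 1.751414.
  rho(3) = 0.507 / 1.751414 = 0.2895.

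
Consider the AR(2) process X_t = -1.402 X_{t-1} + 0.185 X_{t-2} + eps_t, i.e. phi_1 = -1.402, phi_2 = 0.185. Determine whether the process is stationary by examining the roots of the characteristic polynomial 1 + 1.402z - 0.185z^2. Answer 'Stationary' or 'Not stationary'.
\text{Not stationary}

The AR(p) characteristic polynomial is P(z) = 1 + 1.402z - 0.185z^2.
Stationarity requires all roots to lie outside the unit circle, i.e. |z| > 1 for every root.
Set 1 + (1.402) z + (-0.185) z^2 = 0, i.e. a z^2 + b z + c = 0 with a = -0.185, b = 1.402, c = 1.
Discriminant D = b^2 - 4ac = (1.402)^2 - 4*(-0.185)*1 = 1.965604 - (-0.74) = 2.705604.
D >= 0, so the roots are real: z = (-b +/- sqrt(D)) / (2a) = (-1.402 +/- 1.644872) / (-0.37).
  z_1 = (-1.402 + 1.644872) / (-0.37) = -0.6564,   |z_1| = 0.6564.
  z_2 = (-1.402 - 1.644872) / (-0.37) = 8.2348,   |z_2| = 8.2348.
Moduli of all roots: 0.6564, 8.2348.
All moduli strictly greater than 1? No.
Verdict: Not stationary.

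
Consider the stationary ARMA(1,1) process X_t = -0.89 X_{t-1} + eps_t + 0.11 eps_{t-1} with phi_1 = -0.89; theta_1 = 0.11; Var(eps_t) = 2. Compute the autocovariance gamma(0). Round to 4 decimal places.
\gamma(0) = 7.8528

Multiply the model equation by X_{t-k} and take expectations. With theta_0 = psi_0 = 1 and psi_j the MA(infinity) weights, this gives
  gamma(k) - sum_i phi_i gamma(k-i) = c_k,
  c_k = sigma^2 * sum_{j=k..q} theta_j psi_{j-k}   (c_k = 0 for k > q),
using gamma(-m) = gamma(m).
psi-weights needed (psi_j = theta_j + sum_i phi_i psi_{j-i}):
  psi_1 = theta_1 + phi_1 = 0.11 + (-0.89) = -0.78
Right-hand sides:
  c_0 = sigma^2 (1 + theta_1 psi_1) = 2 * (1 + (0.11)(-0.78)) = 2 * 0.9142 = 1.8284
  c_1 = sigma^2 theta_1 = 2 * (0.11) = 0.22
  c_2 = 0
Equations for k = 0 and k = 1 (AR order 1):
  gamma(0) = phi_1 gamma(1) + c_0
  gamma(1) = phi_1 gamma(0) + c_1
Substituting the second into the first: gamma(0) (1 - phi_1^2) = c_0 + phi_1 c_1, so
  gamma(0) = (c_0 + phi_1 c_1) / (1 - phi_1^2) = (1.8284 + (-0.89)(0.22)) / (1 - (-0.89)^2) = 1.6326 / 0.2079 = 7.852814.
Therefore gamma(0) = 7.8528 (to 4 decimal places).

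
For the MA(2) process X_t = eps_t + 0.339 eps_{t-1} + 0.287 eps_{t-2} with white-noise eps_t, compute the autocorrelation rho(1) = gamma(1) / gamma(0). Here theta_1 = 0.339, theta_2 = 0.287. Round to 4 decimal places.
\rho(1) = 0.3644

For an MA(q) process with theta_0 = 1, the autocovariance is
  gamma(k) = sigma^2 * sum_{i=0..q-k} theta_i * theta_{i+k},
and rho(k) = gamma(k) / gamma(0). Sigma^2 cancels.
  numerator   = (1)*(0.339) + (0.339)*(0.287) = 0.436293.
  denominator = (1)^2 + (0.339)^2 + (0.287)^2 = 1.19729.
  rho(1) = 0.436293 / 1.19729 = 0.3644.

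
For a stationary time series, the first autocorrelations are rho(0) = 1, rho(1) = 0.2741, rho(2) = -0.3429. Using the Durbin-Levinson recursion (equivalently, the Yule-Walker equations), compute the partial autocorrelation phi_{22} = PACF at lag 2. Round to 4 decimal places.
\phi_{22} = -0.4520

The PACF at lag k is phi_{kk}, the last component of the solution
to the Yule-Walker system G_k phi = r_k where
  (G_k)_{ij} = rho(|i - j|), (r_k)_i = rho(i), i,j = 1..k.
Equivalently, Durbin-Levinson gives phi_{kk} iteratively:
  phi_{11} = rho(1)
  phi_{kk} = [rho(k) - sum_{j=1..k-1} phi_{k-1,j} rho(k-j)]
            / [1 - sum_{j=1..k-1} phi_{k-1,j} rho(j)],
  phi_{k,j} = phi_{k-1,j} - phi_{kk} phi_{k-1,k-j},  j = 1..k-1.
Step k = 1:
  phi_11 = rho(1) = 0.2741.
Step k = 2:
  phi_22 = [rho(2) - phi_11 rho(1)] / [1 - phi_11 rho(1)] = [-0.3429 - (0.2741)(0.2741)] / [1 - (0.2741)(0.2741)]
         = -0.41803081 / 0.92486919 = -0.452.
Therefore phi_{22} = -0.4520.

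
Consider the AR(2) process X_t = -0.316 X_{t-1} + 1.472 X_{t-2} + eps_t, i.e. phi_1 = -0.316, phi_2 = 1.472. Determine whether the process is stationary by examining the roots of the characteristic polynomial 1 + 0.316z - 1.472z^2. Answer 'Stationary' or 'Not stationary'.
\text{Not stationary}

The AR(p) characteristic polynomial is P(z) = 1 + 0.316z - 1.472z^2.
Stationarity requires all roots to lie outside the unit circle, i.e. |z| > 1 for every root.
Set 1 + (0.316) z + (-1.472) z^2 = 0, i.e. a z^2 + b z + c = 0 with a = -1.472, b = 0.316, c = 1.
Discriminant D = b^2 - 4ac = (0.316)^2 - 4*(-1.472)*1 = 0.099856 - (-5.888) = 5.987856.
D >= 0, so the roots are real: z = (-b +/- sqrt(D)) / (2a) = (-0.316 +/- 2.44701) / (-2.944).
  z_1 = (-0.316 + 2.44701) / (-2.944) = -0.7238,   |z_1| = 0.7238.
  z_2 = (-0.316 - 2.44701) / (-2.944) = 0.9385,   |z_2| = 0.9385.
Moduli of all roots: 0.7238, 0.9385.
All moduli strictly greater than 1? No.
Verdict: Not stationary.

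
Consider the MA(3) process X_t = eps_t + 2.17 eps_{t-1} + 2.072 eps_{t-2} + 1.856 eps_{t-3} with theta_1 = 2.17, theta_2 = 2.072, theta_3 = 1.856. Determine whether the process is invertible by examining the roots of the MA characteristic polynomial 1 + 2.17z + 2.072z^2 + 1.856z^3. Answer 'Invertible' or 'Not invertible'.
\text{Not invertible}

The MA(q) characteristic polynomial is P(z) = 1 + 2.17z + 2.072z^2 + 1.856z^3.
Invertibility requires all roots to lie outside the unit circle, i.e. |z| > 1 for every root.
Degree 3: look for a simple real root z0 first, then factor out (1 - z/z0) and solve the remaining quadratic.
Testing z0 = -0.625: P(-0.625) = 1 + (2.17)(-0.625) + (2.072)(-0.625)^2 + (1.856)(-0.625)^3
  = 1 + (-1.35625) + (0.809375) + (-0.453125) = 0.  So z_0 = -0.625 is a root, |z_0| = 0.625.
Divide out the factor (1 + 1.6 z) = (1 - z/z0) (since 1/z0 = -1.6):
  P(z) = (1 + 1.6 z)(1 + (0.57) z + (1.16) z^2)
  [check: z-coef 0.57 - (-1.6) = 2.17; z^2-coef 1.16 - (-1.6)(0.57) = 2.072; z^3-coef -(-1.6)(1.16) = 1.856.]
Remaining roots from the quadratic factor 1 + (0.57) z + (1.16) z^2:
  Set 1 + (0.57) z + (1.16) z^2 = 0, i.e. a z^2 + b z + c = 0 with a = 1.16, b = 0.57, c = 1.
  Discriminant D = b^2 - 4ac = (0.57)^2 - 4*(1.16)*1 = 0.3249 - (4.64) = -4.3151.
  D < 0, so the roots are the complex-conjugate pair z = (-b +/- i sqrt(-D)) / (2a) = -0.2457 +/- 0.8954i.
  For a conjugate pair |z|^2 = z * conj(z) = (product of roots) = c/a = 1/(1.16) = 0.862069, so |z| = sqrt(0.862069) = 0.9285 for both roots.
Moduli of all roots: 0.6250, 0.9285, 0.9285.
All moduli strictly greater than 1? No.
Verdict: Not invertible.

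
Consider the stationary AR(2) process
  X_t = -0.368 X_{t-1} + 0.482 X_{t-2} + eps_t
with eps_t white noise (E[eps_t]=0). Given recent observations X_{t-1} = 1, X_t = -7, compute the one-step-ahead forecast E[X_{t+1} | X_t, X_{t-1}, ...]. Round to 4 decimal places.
E[X_{t+1} \mid \mathcal F_t] = 3.0580

For an AR(p) model X_t = c + sum_i phi_i X_{t-i} + eps_t, the
one-step-ahead conditional mean is
  E[X_{t+1} | X_t, ...] = c + sum_i phi_i X_{t+1-i}.
Substitute known values:
  E[X_{t+1} | ...] = (-0.368) * (-7) + (0.482) * (1)
                   = 3.0580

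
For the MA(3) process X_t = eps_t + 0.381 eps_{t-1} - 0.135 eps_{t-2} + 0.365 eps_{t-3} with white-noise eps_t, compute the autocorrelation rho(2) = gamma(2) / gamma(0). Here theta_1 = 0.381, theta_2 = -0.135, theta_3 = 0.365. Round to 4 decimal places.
\rho(2) = 0.0031

For an MA(q) process with theta_0 = 1, the autocovariance is
  gamma(k) = sigma^2 * sum_{i=0..q-k} theta_i * theta_{i+k},
and rho(k) = gamma(k) / gamma(0). Sigma^2 cancels.
  numerator   = (1)*(-0.135) + (0.381)*(0.365) = 0.004065.
  denominator = (1)^2 + (0.381)^2 + (-0.135)^2 + (0.365)^2 = 1.296611.
  rho(2) = 0.004065 / 1.296611 = 0.0031.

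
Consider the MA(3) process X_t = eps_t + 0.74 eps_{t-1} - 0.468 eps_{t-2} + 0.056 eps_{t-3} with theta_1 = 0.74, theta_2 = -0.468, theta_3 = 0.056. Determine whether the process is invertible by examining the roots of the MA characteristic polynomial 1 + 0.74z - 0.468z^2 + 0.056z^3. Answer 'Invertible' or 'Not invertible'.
\text{Not invertible}

The MA(q) characteristic polynomial is P(z) = 1 + 0.74z - 0.468z^2 + 0.056z^3.
Invertibility requires all roots to lie outside the unit circle, i.e. |z| > 1 for every root.
Degree 3: look for a simple real root z0 first, then factor out (1 - z/z0) and solve the remaining quadratic.
Testing z0 = 5: P(5) = 1 + (0.74)(5) + (-0.468)(5)^2 + (0.056)(5)^3
  = 1 + (3.7) + (-11.7) + (7) = 0.  So z_0 = 5 is a root, |z_0| = 5.
Divide out the factor (1 - 0.2 z) = (1 - z/z0) (since 1/z0 = 0.2):
  P(z) = (1 - 0.2 z)(1 + (0.94) z + (-0.28) z^2)
  [check: z-coef 0.94 - (0.2) = 0.74; z^2-coef -0.28 - (0.2)(0.94) = -0.468; z^3-coef -(0.2)(-0.28) = 0.056.]
Remaining roots from the quadratic factor 1 + (0.94) z + (-0.28) z^2:
  Set 1 + (0.94) z + (-0.28) z^2 = 0, i.e. a z^2 + b z + c = 0 with a = -0.28, b = 0.94, c = 1.
  Discriminant D = b^2 - 4ac = (0.94)^2 - 4*(-0.28)*1 = 0.8836 - (-1.12) = 2.0036.
  D >= 0, so the roots are real: z = (-b +/- sqrt(D)) / (2a) = (-0.94 +/- 1.415486) / (-0.56).
    z_1 = (-0.94 + 1.415486) / (-0.56) = -0.8491,   |z_1| = 0.8491.
    z_2 = (-0.94 - 1.415486) / (-0.56) = 4.2062,   |z_2| = 4.2062.
Moduli of all roots: 5.0000, 0.8491, 4.2062.
All moduli strictly greater than 1? No.
Verdict: Not invertible.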